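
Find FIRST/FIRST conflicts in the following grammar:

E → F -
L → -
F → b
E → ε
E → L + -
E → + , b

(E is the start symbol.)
No FIRST/FIRST conflicts.

A FIRST/FIRST conflict occurs when two productions N → α and N → β for the same non-terminal have FIRST(α) ∩ FIRST(β) ≠ ∅ (with ε ∈ FIRST of a nullable right-hand side, so two nullable alternatives also conflict).

FIRST sets of the non-terminals at (or reachable through a nullable prefix from) the front of some alternative:
  FIRST(F) = { 'b' }
  FIRST(L) = { '-' }

Productions for E:
  E → F -: FIRST = { 'b' }
  E → ε: FIRST = { ε }
  E → L + -: FIRST = { '-' }
  E → + , b: FIRST = { '+' }
L, F have only one production, so no FIRST/FIRST conflict is possible there.

All alternatives of each non-terminal have pairwise disjoint FIRST sets.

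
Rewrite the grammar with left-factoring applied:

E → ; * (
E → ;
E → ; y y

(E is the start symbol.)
Left-factoring transforms A → αβ₁ | αβ₂ into A → αA' and A' → β₁ | β₂
(α is the longest common prefix among the alternatives). Repeat until
no nonterminal has two alternatives with a common prefix.

Round 1: E has alternatives sharing prefix ';'. Introduce E': E → ; E'
  Add: E' → * (
  Add: E' → ε
  Add: E' → y y

No remaining common prefixes — done.

Resulting grammar:
E → ; E'
E' → * (
E' → ε
E' → y y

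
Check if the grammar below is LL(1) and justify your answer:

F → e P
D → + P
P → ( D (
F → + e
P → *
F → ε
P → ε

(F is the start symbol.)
Relevant sets:
  FOLLOW(F) = { $ }
  FOLLOW(P) = { $, '(' }

For F:
  PREDICT(F → e P) = { 'e' }
  PREDICT(F → '+' e) = { '+' }
  PREDICT(F → ε) = { $ }
For P:
  PREDICT(P → '(' D '(') = { '(' }
  PREDICT(P → '*') = { '*' }
  PREDICT(P → ε) = { $, '(' }
D has a single production, so nothing to check there.

Conflict found: Predict set conflict for P: { '(' }
The grammar is NOT LL(1).

Answer: No. Predict set conflict for P: { '(' }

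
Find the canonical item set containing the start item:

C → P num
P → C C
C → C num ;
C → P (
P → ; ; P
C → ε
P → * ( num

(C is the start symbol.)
{ [C → . C num ;], [C → . P (], [C → . P num], [C → .], [C' → . C], [P → . * ( num], [P → . ; ; P], [P → . C C] }

First, augment the grammar with C' → C
I₀ = CLOSURE({ [C' → . C] }):
  [C' → . C] has the dot before C: add [C → . P num], [C → . C num ;], [C → . P (], [C → .]
  [C → . P num] has the dot before P: add [P → . C C], [P → . ; ; P], [P → . * ( num]
No further items can be added.

I₀ = { [C → . C num ;], [C → . P (], [C → . P num], [C → .], [C' → . C], [P → . * ( num], [P → . ; ; P], [P → . C C] }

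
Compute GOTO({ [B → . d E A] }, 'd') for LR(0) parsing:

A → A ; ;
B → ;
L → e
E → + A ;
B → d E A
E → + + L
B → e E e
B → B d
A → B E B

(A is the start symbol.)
{ [B → d . E A], [E → . + + L], [E → . + A ;] }

GOTO(I, 'd') = CLOSURE({ [A → αX.β] : [A → α.Xβ] ∈ I, X = 'd' })

Items with dot before 'd', with the dot advanced:
  [B → . d E A] → [B → d . E A]
Closure of the advanced items:
  [B → d . E A] has the dot before E: add [E → . + A ;], [E → . + + L]

GOTO = { [B → d . E A], [E → . + + L], [E → . + A ;] }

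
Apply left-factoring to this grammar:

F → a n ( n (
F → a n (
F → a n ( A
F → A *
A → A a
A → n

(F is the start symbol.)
Left-factoring transforms A → αβ₁ | αβ₂ into A → αA' and A' → β₁ | β₂
(α is the longest common prefix among the alternatives). Repeat until
no nonterminal has two alternatives with a common prefix.

Round 1: F has alternatives sharing prefix 'a n ('. Introduce F': F → a n ( F'
  Add: F' → n (
  Add: F' → ε
  Add: F' → A

No remaining common prefixes — done.

Resulting grammar:
F → a n ( F'
F' → n (
F' → ε
F' → A
F → A *
A → A a
A → n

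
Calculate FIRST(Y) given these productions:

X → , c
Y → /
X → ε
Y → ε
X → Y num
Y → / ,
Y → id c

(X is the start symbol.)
To compute FIRST(Y), examine every production with Y on the left-hand side, reading each right-hand side left to right until a non-nullable symbol is reached.

From Y → /:
  - '/' is a terminal: add '/' and stop
From Y → ε:
  - ε-production, so ε ∈ FIRST(Y)
From Y → / ,:
  - '/' is a terminal: add '/' and stop
From Y → id c:
  - id is a terminal: add 'id' and stop

Collecting: FIRST(Y) = { '/', 'id', ε }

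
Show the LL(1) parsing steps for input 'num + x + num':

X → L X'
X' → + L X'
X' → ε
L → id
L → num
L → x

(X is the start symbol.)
Stack is shown with the top on the left.

Stack     Input            Action
---------------------------------
X $       num + x + num $  output X → L X'
L X' $    num + x + num $  output L → num
num X' $  num + x + num $  match 'num'
X' $      + x + num $      output X' → + L X'
+ L X' $  + x + num $      match '+'
L X' $    x + num $        output L → x
x X' $    x + num $        match 'x'
X' $      + num $          output X' → + L X'
+ L X' $  + num $          match '+'
L X' $    num $            output L → num
num X' $  num $            match 'num'
X' $      $                output X' → ε
$         $                accept

The string is accepted.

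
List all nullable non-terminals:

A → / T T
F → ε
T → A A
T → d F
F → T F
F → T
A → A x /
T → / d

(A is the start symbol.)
A non-terminal is nullable if it can derive ε (the empty string): either it has an ε-production, or it has a production whose right-hand side consists entirely of nullable non-terminals.

ε-productions: F → ε
So F is immediately nullable.
No further non-terminal can be added: every production for the remaining non-terminals contains a terminal or a non-nullable non-terminal.
Nullable = { 'F' }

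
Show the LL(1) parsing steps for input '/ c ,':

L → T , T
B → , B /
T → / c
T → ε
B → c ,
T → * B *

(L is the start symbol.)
Stack is shown with the top on the left.

Stack      Input    Action
--------------------------
L $        / c , $  output L → T , T
T , T $    / c , $  output T → / c
/ c , T $  / c , $  match '/'
c , T $    c , $    match 'c'
, T $      , $      match ','
T $        $        output T → ε
$          $        accept

The string is accepted.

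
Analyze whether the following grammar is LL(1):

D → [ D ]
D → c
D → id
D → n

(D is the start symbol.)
A grammar is LL(1) if for each non-terminal N with multiple productions, the predict sets of those productions are pairwise disjoint, where PREDICT(N → α) = (FIRST(α) \ {ε}) ∪ (FOLLOW(N) if α ⇒* ε).

For D:
  PREDICT(D → '[' D ']') = { '[' }
  PREDICT(D → c) = { 'c' }
  PREDICT(D → id) = { 'id' }
  PREDICT(D → n) = { 'n' }

All predict sets are disjoint. The grammar IS LL(1).

Answer: Yes, the grammar is LL(1).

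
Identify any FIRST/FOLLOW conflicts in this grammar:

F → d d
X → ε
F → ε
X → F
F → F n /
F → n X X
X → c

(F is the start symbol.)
Nullable non-terminals: F, X.
FIRST sets used below: FIRST(F) = { 'd', 'n', ε }

F: nullable alternative(s) F → ε; FOLLOW(F) = { $, 'c', 'd', 'n' }
  F → d d: FIRST \ {ε} = { 'd' } — overlaps FOLLOW(F) on { 'd' }: CONFLICT
  F → ε: FIRST \ {ε} = { } — this is the only nullable alternative, skip
  F → F n /: FIRST \ {ε} = { 'd', 'n' } — overlaps FOLLOW(F) on { 'd', 'n' }: CONFLICT
  F → n X X: FIRST \ {ε} = { 'n' } — overlaps FOLLOW(F) on { 'n' }: CONFLICT

X: nullable alternative(s) X → ε, X → F; FOLLOW(X) = { $, 'c', 'd', 'n' }
  X → ε: FIRST \ {ε} = { } — disjoint from FOLLOW(X)
  X → F: FIRST \ {ε} = { 'd', 'n' } — overlaps FOLLOW(X) on { 'd', 'n' }: CONFLICT
  X → c: FIRST \ {ε} = { 'c' } — overlaps FOLLOW(X) on { 'c' }: CONFLICT

So the grammar has 5 FIRST/FOLLOW conflicts (marked CONFLICT above).

Answer: Yes. F → d d with FOLLOW(F) on { 'd' }; F → F n '/' with FOLLOW(F) on { 'd', 'n' }; F → n X X with FOLLOW(F) on { 'n' }; X → F with FOLLOW(X) on { 'd', 'n' }; X → c with FOLLOW(X) on { 'c' }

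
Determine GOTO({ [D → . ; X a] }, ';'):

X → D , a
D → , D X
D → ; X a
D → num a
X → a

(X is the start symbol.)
{ [D → . , D X], [D → . ; X a], [D → . num a], [D → ; . X a], [X → . D , a], [X → . a] }

GOTO(I, ';') = CLOSURE({ [A → αX.β] : [A → α.Xβ] ∈ I, X = ';' })

Items with dot before ';', with the dot advanced:
  [D → . ; X a] → [D → ; . X a]
Closure of the advanced items:
  [D → ; . X a] has the dot before X: add [X → . D , a], [X → . a]
  [X → . D , a] has the dot before D: add [D → . , D X], [D → . ; X a], [D → . num a]

GOTO = { [D → . , D X], [D → . ; X a], [D → . num a], [D → ; . X a], [X → . D , a], [X → . a] }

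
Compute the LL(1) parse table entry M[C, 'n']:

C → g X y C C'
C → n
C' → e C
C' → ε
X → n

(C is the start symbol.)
C → n

To find M[C, 'n'], we find productions for C where 'n' is in the predict set (PREDICT(N → α) = (FIRST(α) \ {ε}) ∪ (FOLLOW(N) if α ⇒* ε)).

C → g X y C C': PREDICT = { 'g' }
C → n: PREDICT = { 'n' }
  'n' is in predict set, so this production goes in M[C, 'n']

M[C, 'n'] = C → n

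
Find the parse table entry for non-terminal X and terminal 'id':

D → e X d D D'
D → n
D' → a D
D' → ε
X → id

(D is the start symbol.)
X → id

To find M[X, 'id'], we find productions for X where 'id' is in the predict set (PREDICT(N → α) = (FIRST(α) \ {ε}) ∪ (FOLLOW(N) if α ⇒* ε)).

X → id: PREDICT = { 'id' }
  'id' is in predict set, so this production goes in M[X, 'id']

M[X, 'id'] = X → id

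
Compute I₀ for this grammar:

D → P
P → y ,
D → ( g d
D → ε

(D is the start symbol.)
First, augment the grammar with D' → D
I₀ = CLOSURE({ [D' → . D] }):
  [D' → . D] has the dot before D: add [D → . P], [D → . ( g d], [D → .]
  [D → . P] has the dot before P: add [P → . y ,]
No further items can be added.

I₀ = { [D → . ( g d], [D → . P], [D → .], [D' → . D], [P → . y ,] }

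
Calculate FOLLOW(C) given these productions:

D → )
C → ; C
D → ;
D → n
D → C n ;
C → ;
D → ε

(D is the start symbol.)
To compute FOLLOW(C), find every occurrence of C on a right-hand side N → α C β: add FIRST(β) \ {ε}, and if β is empty or nullable also add FOLLOW(N). Iterate to a fixed point.

In C → ; C: C is at the end; this adds FOLLOW(C) to itself — nothing new
In D → C n ;: C is followed by n ';', add FIRST(n ';') \ {ε} = { 'n' }

Taking the union: FOLLOW(C) = { 'n' }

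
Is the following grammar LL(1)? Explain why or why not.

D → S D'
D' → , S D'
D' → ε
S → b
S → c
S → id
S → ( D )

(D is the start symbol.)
Yes, the grammar is LL(1).

A grammar is LL(1) if for each non-terminal N with multiple productions, the predict sets of those productions are pairwise disjoint, where PREDICT(N → α) = (FIRST(α) \ {ε}) ∪ (FOLLOW(N) if α ⇒* ε).

Relevant sets:
  FOLLOW(D') = { $, ')' }

For D':
  PREDICT(D' → ',' S D') = { ',' }
  PREDICT(D' → ε) = { $, ')' }
For S:
  PREDICT(S → b) = { 'b' }
  PREDICT(S → c) = { 'c' }
  PREDICT(S → id) = { 'id' }
  PREDICT(S → '(' D ')') = { '(' }
D has a single production, so nothing to check there.

All predict sets are disjoint. The grammar IS LL(1).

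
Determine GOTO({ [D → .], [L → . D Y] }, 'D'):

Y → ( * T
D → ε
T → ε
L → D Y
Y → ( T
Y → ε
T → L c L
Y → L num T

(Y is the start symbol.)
GOTO(I, 'D') = CLOSURE({ [A → αX.β] : [A → α.Xβ] ∈ I, X = 'D' })

Items with dot before 'D', with the dot advanced:
  [L → . D Y] → [L → D . Y]
Closure of the advanced items:
  [L → D . Y] has the dot before Y: add [Y → . ( * T], [Y → . ( T], [Y → .], [Y → . L num T]
  [Y → . L num T] has the dot before L: add [L → . D Y]
  [L → . D Y] has the dot before D: add [D → .]

GOTO = { [D → .], [L → . D Y], [L → D . Y], [Y → . ( * T], [Y → . ( T], [Y → . L num T], [Y → .] }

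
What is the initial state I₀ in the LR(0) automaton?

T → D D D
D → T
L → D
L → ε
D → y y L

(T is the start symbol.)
{ [D → . T], [D → . y y L], [T → . D D D], [T' → . T] }

First, augment the grammar with T' → T
I₀ = CLOSURE({ [T' → . T] }):
  [T' → . T] has the dot before T: add [T → . D D D]
  [T → . D D D] has the dot before D: add [D → . T], [D → . y y L]
No further items can be added.

I₀ = { [D → . T], [D → . y y L], [T → . D D D], [T' → . T] }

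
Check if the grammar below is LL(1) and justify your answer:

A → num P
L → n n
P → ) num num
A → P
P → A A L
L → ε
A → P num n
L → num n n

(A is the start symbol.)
No. Predict set conflict for A: { 'num' }

A grammar is LL(1) if for each non-terminal N with multiple productions, the predict sets of those productions are pairwise disjoint, where PREDICT(N → α) = (FIRST(α) \ {ε}) ∪ (FOLLOW(N) if α ⇒* ε).

Relevant sets:
  FIRST(P) = { ')', 'num' }
  FIRST(A) = { ')', 'num' }
  FOLLOW(L) = { $, ')', 'n', 'num' }

For A:
  PREDICT(A → num P) = { 'num' }
  PREDICT(A → P) = { ')', 'num' }
  PREDICT(A → P num n) = { ')', 'num' }
For L:
  PREDICT(L → n n) = { 'n' }
  PREDICT(L → ε) = { $, ')', 'n', 'num' }
  PREDICT(L → num n n) = { 'num' }
For P:
  PREDICT(P → ')' num num) = { ')' }
  PREDICT(P → A A L) = { ')', 'num' }

Conflict found: Predict set conflict for A: { 'num' }
The grammar is NOT LL(1).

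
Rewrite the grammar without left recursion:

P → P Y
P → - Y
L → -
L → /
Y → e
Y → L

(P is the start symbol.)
P is directly left-recursive. The standard transformation for
  A → A α₁ | ... | A α_m | β₁ | ... | β_n
is
  A  → β₁ A' | ... | β_n A'
  A' → α₁ A' | ... | α_m A' | ε

P → - Y becomes P → - Y P'
P → P Y becomes P' → Y P'
Add P' → ε

Productions for other non-terminals are unchanged:
  L → -
  L → /
  Y → e
  Y → L

Resulting grammar:
P → - Y P'
P' → Y P'
P' → ε
L → -
L → /
Y → e
Y → L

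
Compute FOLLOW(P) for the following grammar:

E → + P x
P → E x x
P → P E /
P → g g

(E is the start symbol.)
In E → + P x: P is followed by x, add FIRST(x) \ {ε} = { 'x' }
In P → P E /: P is followed by E '/', add FIRST(E '/') \ {ε} = { '+' }

Taking the union: FOLLOW(P) = { '+', 'x' }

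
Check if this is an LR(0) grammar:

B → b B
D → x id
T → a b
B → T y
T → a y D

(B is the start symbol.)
Augment with B' → B and build the canonical LR(0) collection (I0 = CLOSURE({[B' → . B]}), then GOTO on every symbol after a dot until no new states appear). It has 12 states:
  I0: { [B → . T y], [B → . b B], [B' → . B], [T → . a b], [T → . a y D] }  — shift
  I1: { [B' → B .] }  — accept
  I2: { [B → T . y] }  — shift
  I3: { [T → a . b], [T → a . y D] }  — shift
  I4: { [B → . T y], [B → . b B], [B → b . B], [T → . a b], [T → . a y D] }  — shift
  I5: { [B → b B .] }  — reduce
  I6: { [T → a b .] }  — reduce
  I7: { [D → . x id], [T → a y . D] }  — shift
  I8: { [T → a y D .] }  — reduce
  I9: { [D → x . id] }  — shift
  I10: { [D → x id .] }  — reduce
  I11: { [B → T y .] }  — reduce

Every state is either a pure shift/goto state or contains exactly one complete item and nothing to shift — no conflicts. The grammar is LR(0).

Answer: Yes, the grammar is LR(0)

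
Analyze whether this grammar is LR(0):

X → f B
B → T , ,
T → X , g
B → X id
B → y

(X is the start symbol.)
Yes, the grammar is LR(0)

A grammar is LR(0) if no state in the canonical LR(0) collection has:
  - both a shift item (dot before a terminal) and a complete item (shift-reduce conflict), or
  - two or more complete items (reduce-reduce conflict; the accept item [X' → X .] counts as a complete item here).

Augment with X' → X and build the canonical LR(0) collection (I0 = CLOSURE({[X' → . X]}), then GOTO on every symbol after a dot until no new states appear). It has 12 states:
  I0: { [X → . f B], [X' → . X] }  — shift
  I1: { [X' → X .] }  — accept
  I2: { [B → . T , ,], [B → . X id], [B → . y], [T → . X , g], [X → . f B], [X → f . B] }  — shift
  I3: { [X → f B .] }  — reduce
  I4: { [B → T . , ,] }  — shift
  I5: { [B → X . id], [T → X . , g] }  — shift
  I6: { [B → y .] }  — reduce
  I7: { [T → X , . g] }  — shift
  I8: { [B → X id .] }  — reduce
  I9: { [T → X , g .] }  — reduce
  I10: { [B → T , . ,] }  — shift
  I11: { [B → T , , .] }  — reduce

Every state is either a pure shift/goto state or contains exactly one complete item and nothing to shift — no conflicts. The grammar is LR(0).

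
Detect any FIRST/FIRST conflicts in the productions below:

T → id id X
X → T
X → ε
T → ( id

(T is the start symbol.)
FIRST sets of the non-terminals at (or reachable through a nullable prefix from) the front of some alternative:
  FIRST(T) = { '(', 'id' }

Productions for T:
  T → id id X: FIRST = { 'id' }
  T → ( id: FIRST = { '(' }
Productions for X:
  X → T: FIRST = { '(', 'id' }
  X → ε: FIRST = { ε }

All alternatives of each non-terminal have pairwise disjoint FIRST sets.

Answer: No FIRST/FIRST conflicts.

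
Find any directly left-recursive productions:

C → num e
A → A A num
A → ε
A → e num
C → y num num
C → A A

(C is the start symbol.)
Yes, A is left-recursive

C → num e: starts with num
A → A A num: LEFT RECURSIVE (starts with A)
A → ε: starts with ε
A → e num: starts with e
C → y num num: starts with y
C → A A: starts with A

The grammar has direct left recursion on: A.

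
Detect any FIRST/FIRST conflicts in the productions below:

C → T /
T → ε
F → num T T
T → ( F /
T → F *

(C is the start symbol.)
FIRST sets of the non-terminals at (or reachable through a nullable prefix from) the front of some alternative:
  FIRST(F) = { 'num' }

Productions for T:
  T → ε: FIRST = { ε }
  T → ( F /: FIRST = { '(' }
  T → F *: FIRST = { 'num' }
C, F have only one production, so no FIRST/FIRST conflict is possible there.

All alternatives of each non-terminal have pairwise disjoint FIRST sets.

Answer: No FIRST/FIRST conflicts.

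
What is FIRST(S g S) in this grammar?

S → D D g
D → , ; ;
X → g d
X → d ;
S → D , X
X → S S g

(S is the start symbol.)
{ ',' }

FIRST sets of the non-terminals involved (from the grammar, by fixed-point iteration):
  FIRST(S) = { ',' }

To compute FIRST(S g S), process the symbols left to right:
Symbol S is a non-terminal. Add FIRST(S) \ {ε} = { ',' }
S is not nullable (ε ∉ FIRST(S)), so stop here.
FIRST(S g S) = { ',' }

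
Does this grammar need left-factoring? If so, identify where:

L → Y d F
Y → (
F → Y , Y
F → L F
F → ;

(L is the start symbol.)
Left-factoring is needed when two productions for the same non-terminal
share a common prefix on the right-hand side.

Productions for F:
  F → Y , Y
  F → L F
  F → ;

No common prefixes found.

Answer: No, left-factoring is not needed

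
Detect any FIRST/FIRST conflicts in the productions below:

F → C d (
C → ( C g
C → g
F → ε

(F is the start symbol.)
No FIRST/FIRST conflicts.

FIRST sets of the non-terminals at (or reachable through a nullable prefix from) the front of some alternative:
  FIRST(C) = { '(', 'g' }

Productions for F:
  F → C d (: FIRST = { '(', 'g' }
  F → ε: FIRST = { ε }
Productions for C:
  C → ( C g: FIRST = { '(' }
  C → g: FIRST = { 'g' }

All alternatives of each non-terminal have pairwise disjoint FIRST sets.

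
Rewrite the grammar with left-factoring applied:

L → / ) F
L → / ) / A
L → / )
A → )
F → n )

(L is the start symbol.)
Left-factoring transforms A → αβ₁ | αβ₂ into A → αA' and A' → β₁ | β₂
(α is the longest common prefix among the alternatives). Repeat until
no nonterminal has two alternatives with a common prefix.

Round 1: L has alternatives sharing prefix '/ )'. Introduce L': L → / ) L'
  Add: L' → F
  Add: L' → / A
  Add: L' → ε

No remaining common prefixes — done.

Resulting grammar:
L → / ) L'
L' → F
L' → / A
L' → ε
A → )
F → n )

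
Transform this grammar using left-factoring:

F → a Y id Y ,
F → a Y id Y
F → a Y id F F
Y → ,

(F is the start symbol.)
F → a Y id F'
F' → Y F''
F'' → ,
F'' → ε
F' → F F
Y → ,

Left-factoring transforms A → αβ₁ | αβ₂ into A → αA' and A' → β₁ | β₂
(α is the longest common prefix among the alternatives). Repeat until
no nonterminal has two alternatives with a common prefix.

Round 1: F has alternatives sharing prefix 'a Y id'. Introduce F': F → a Y id F'
  Add: F' → Y ,
  Add: F' → Y
  Add: F' → F F

Round 2: F' has alternatives sharing prefix 'Y'. Introduce F'': F' → Y F''
  Add: F'' → ,
  Add: F'' → ε

No remaining common prefixes — done.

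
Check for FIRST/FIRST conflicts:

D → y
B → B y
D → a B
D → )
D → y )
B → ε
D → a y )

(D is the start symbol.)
A FIRST/FIRST conflict occurs when two productions N → α and N → β for the same non-terminal have FIRST(α) ∩ FIRST(β) ≠ ∅ (with ε ∈ FIRST of a nullable right-hand side, so two nullable alternatives also conflict).

FIRST sets of the non-terminals at (or reachable through a nullable prefix from) the front of some alternative:
  FIRST(B) = { 'y', ε }

Productions for D:
  D → y: FIRST = { 'y' }
  D → a B: FIRST = { 'a' }
  D → ): FIRST = { ')' }
  D → y ): FIRST = { 'y' }
  D → a y ): FIRST = { 'a' }
Productions for B:
  B → B y: FIRST = { 'y' }
  B → ε: FIRST = { ε }

Conflict for D: D → y and D → y )
  Overlap: { 'y' }
Conflict for D: D → a B and D → a y )
  Overlap: { 'a' }

Answer: Yes. D → y / D → y ')' on { 'y' }; D → a B / D → a y ')' on { 'a' }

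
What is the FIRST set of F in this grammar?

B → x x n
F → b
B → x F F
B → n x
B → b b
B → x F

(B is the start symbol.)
To compute FIRST(F), examine every production with F on the left-hand side, reading each right-hand side left to right until a non-nullable symbol is reached.

From F → b:
  - b is a terminal: add 'b' and stop

Collecting: FIRST(F) = { 'b' }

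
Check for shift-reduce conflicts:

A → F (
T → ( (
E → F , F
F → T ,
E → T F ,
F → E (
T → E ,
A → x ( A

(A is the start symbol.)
A shift-reduce conflict occurs when an LR(0) state has both:
  - a complete (reduce) item [A → α .] (dot at the end), and
  - a shift item [B → β . c γ] (dot before a terminal).

Augment with A' → A and build the canonical LR(0) collection (I0 = CLOSURE({[A' → . A]}), then GOTO on every symbol after a dot until no new states appear). It has 18 states:
  I0: { [A → . F (], [A → . x ( A], [A' → . A], [E → . F , F], [E → . T F ,], [F → . E (], [F → . T ,], [T → . ( (], [T → . E ,] }  — shift
  I1: { [T → ( . (] }  — shift
  I2: { [A' → A .] }  — accept
  I3: { [F → E . (], [T → E . ,] }  — shift
  I4: { [A → F . (], [E → F . , F] }  — shift
  I5: { [E → . F , F], [E → . T F ,], [E → T . F ,], [F → . E (], [F → . T ,], [F → T . ,], [T → . ( (], [T → . E ,] }  — shift
  I6: { [A → x . ( A] }  — shift
  I7: { [A → . F (], [A → . x ( A], [A → x ( . A], [E → . F , F], [E → . T F ,], [F → . E (], [F → . T ,], [T → . ( (], [T → . E ,] }  — shift
  I8: { [A → x ( A .] }  — reduce
  I9: { [F → T , .] }  — reduce
  I10: { [E → F . , F], [E → T F . ,] }  — shift
  I11: { [E → . F , F], [E → . T F ,], [E → F , . F], [E → T F , .], [F → . E (], [F → . T ,], [T → . ( (], [T → . E ,] }  — shift, reduce
  I12: { [E → F , F .], [E → F . , F] }  — shift, reduce
  I13: { [E → . F , F], [E → . T F ,], [E → F , . F], [F → . E (], [F → . T ,], [T → . ( (], [T → . E ,] }  — shift
  I14: { [A → F ( .] }  — reduce
  I15: { [F → E ( .] }  — reduce
  I16: { [T → E , .] }  — reduce
  I17: { [T → ( ( .] }  — reduce

I11 contains reduce item [E → T F , .] and shift item [T → . ( (] — shift-reduce conflict.
I12 contains reduce item [E → F , F .] and shift item [E → F . , F] — shift-reduce conflict.

Answer: Yes — I11: [E → T F , .] vs [T → . ( (]; I12: [E → F , F .] vs [E → F . , F]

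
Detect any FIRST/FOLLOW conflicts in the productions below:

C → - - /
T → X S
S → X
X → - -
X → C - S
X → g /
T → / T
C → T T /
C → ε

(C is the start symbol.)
Nullable non-terminals: C.
FIRST sets used below: FIRST(T) = { '-', '/', 'g' }

C: nullable alternative(s) C → ε; FOLLOW(C) = { $, '-' }
  C → - - /: FIRST \ {ε} = { '-' } — overlaps FOLLOW(C) on { '-' }: CONFLICT
  C → T T /: FIRST \ {ε} = { '-', '/', 'g' } — overlaps FOLLOW(C) on { '-' }: CONFLICT
  C → ε: FIRST \ {ε} = { } — this is the only nullable alternative, skip

S, T, X have no nullable alternative, so no FIRST/FOLLOW check is needed there.

So the grammar has 2 FIRST/FOLLOW conflicts (marked CONFLICT above).

Answer: Yes. C → '-' '-' '/' with FOLLOW(C) on { '-' }; C → T T '/' with FOLLOW(C) on { '-' }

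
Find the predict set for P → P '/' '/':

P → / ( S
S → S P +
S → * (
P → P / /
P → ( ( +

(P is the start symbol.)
{ '(', '/' }

PREDICT(P → P '/' '/') = (FIRST(RHS) \ {ε}) ∪ (FOLLOW(P) if ε ∈ FIRST(RHS), i.e. RHS ⇒* ε)
FIRST(P) = { '(', '/' }
FIRST(P '/' '/') = { '(', '/' }
ε ∉ FIRST(P '/' '/'), so FOLLOW(P) is not added.
PREDICT(P → P '/' '/') = { '(', '/' }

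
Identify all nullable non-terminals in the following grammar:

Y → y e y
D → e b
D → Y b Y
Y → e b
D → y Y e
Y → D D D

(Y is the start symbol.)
None

A non-terminal is nullable if it can derive ε (the empty string): either it has an ε-production, or it has a production whose right-hand side consists entirely of nullable non-terminals.

There are no ε-productions, so no non-terminal can derive ε.
No non-terminals are nullable.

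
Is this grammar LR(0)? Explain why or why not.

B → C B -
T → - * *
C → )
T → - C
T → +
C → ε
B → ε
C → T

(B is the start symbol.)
No. Shift-reduce conflict between [B → .] and [C → . )]

A grammar is LR(0) if no state in the canonical LR(0) collection has:
  - both a shift item (dot before a terminal) and a complete item (shift-reduce conflict), or
  - two or more complete items (reduce-reduce conflict; the accept item [B' → B .] counts as a complete item here).

Augment with B' → B and build the canonical LR(0) collection (I0 = CLOSURE({[B' → . B]}), then GOTO on every symbol after a dot until no new states appear). It has 12 states:
  I0: { [B → . C B -], [B → .], [B' → . B], [C → . )], [C → . T], [C → .], [T → . +], [T → . - * *], [T → . - C] }  — shift, 2 reduces
  I1: { [C → ) .] }  — reduce
  I2: { [T → + .] }  — reduce
  I3: { [C → . )], [C → . T], [C → .], [T → - . * *], [T → - . C], [T → . +], [T → . - * *], [T → . - C] }  — shift, reduce
  I4: { [B' → B .] }  — accept
  I5: { [B → . C B -], [B → .], [B → C . B -], [C → . )], [C → . T], [C → .], [T → . +], [T → . - * *], [T → . - C] }  — shift, 2 reduces
  I6: { [C → T .] }  — reduce
  I7: { [B → C B . -] }  — shift
  I8: { [B → C B - .] }  — reduce
  I9: { [T → - * . *] }  — shift
  I10: { [T → - C .] }  — reduce
  I11: { [T → - * * .] }  — reduce

Conflict in state I0:
  Shift-reduce conflict between [B → .] and [C → . )]
So the grammar is NOT LR(0).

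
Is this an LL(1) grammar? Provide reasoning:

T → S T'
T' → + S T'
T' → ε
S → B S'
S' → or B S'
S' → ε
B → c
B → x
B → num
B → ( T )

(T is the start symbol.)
Yes, the grammar is LL(1).

A grammar is LL(1) if for each non-terminal N with multiple productions, the predict sets of those productions are pairwise disjoint, where PREDICT(N → α) = (FIRST(α) \ {ε}) ∪ (FOLLOW(N) if α ⇒* ε).

Relevant sets:
  FOLLOW(T') = { $, ')' }
  FOLLOW(S') = { $, ')', '+' }

For T':
  PREDICT(T' → '+' S T') = { '+' }
  PREDICT(T' → ε) = { $, ')' }
For S':
  PREDICT(S' → or B S') = { 'or' }
  PREDICT(S' → ε) = { $, ')', '+' }
For B:
  PREDICT(B → c) = { 'c' }
  PREDICT(B → x) = { 'x' }
  PREDICT(B → num) = { 'num' }
  PREDICT(B → '(' T ')') = { '(' }
T, S have a single production, so nothing to check there.

All predict sets are disjoint. The grammar IS LL(1).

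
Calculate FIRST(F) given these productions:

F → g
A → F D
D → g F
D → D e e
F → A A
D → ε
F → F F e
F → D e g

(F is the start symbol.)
{ 'e', 'g' }

FIRST sets of the other non-terminals involved (by the same procedure, iterated to a fixed point):
  FIRST(A) = { 'e', 'g' }
  FIRST(D) = { 'e', 'g', ε }

From F → g:
  - g is a terminal: add 'g' and stop
From F → A A:
  - A is a non-terminal: add FIRST(A) \ {ε} = { 'e', 'g' }
    A is not nullable, so stop
From F → F F e:
  - F is the symbol being defined: contributes nothing new
    F is not nullable, so stop
From F → D e g:
  - D is a non-terminal: add FIRST(D) \ {ε} = { 'e', 'g' }
    D is nullable, so continue to the next symbol
  - e is a terminal: add 'e' and stop

Collecting: FIRST(F) = { 'e', 'g' }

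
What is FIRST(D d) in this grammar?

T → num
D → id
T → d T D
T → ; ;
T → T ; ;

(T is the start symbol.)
{ 'id' }

FIRST sets of the non-terminals involved (from the grammar, by fixed-point iteration):
  FIRST(D) = { 'id' }

To compute FIRST(D d), process the symbols left to right:
Symbol D is a non-terminal. Add FIRST(D) \ {ε} = { 'id' }
D is not nullable (ε ∉ FIRST(D)), so stop here.
FIRST(D d) = { 'id' }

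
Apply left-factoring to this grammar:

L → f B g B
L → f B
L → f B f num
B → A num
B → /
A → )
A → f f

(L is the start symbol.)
Left-factoring transforms A → αβ₁ | αβ₂ into A → αA' and A' → β₁ | β₂
(α is the longest common prefix among the alternatives). Repeat until
no nonterminal has two alternatives with a common prefix.

Round 1: L has alternatives sharing prefix 'f B'. Introduce L': L → f B L'
  Add: L' → g B
  Add: L' → ε
  Add: L' → f num

No remaining common prefixes — done.

Resulting grammar:
L → f B L'
L' → g B
L' → ε
L' → f num
B → A num
B → /
A → )
A → f f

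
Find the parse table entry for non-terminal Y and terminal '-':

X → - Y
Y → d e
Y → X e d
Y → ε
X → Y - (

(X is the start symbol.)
Y → X e d, Y → ε

To find M[Y, '-'], we find productions for Y where '-' is in the predict set (PREDICT(N → α) = (FIRST(α) \ {ε}) ∪ (FOLLOW(N) if α ⇒* ε)).

Relevant sets:
  FIRST(X) = { '-', 'd' }
  FOLLOW(Y) = { $, '-', 'e' }

Y → d e: PREDICT = { 'd' }
Y → X e d: PREDICT = { '-', 'd' }
  '-' is in predict set, so this production goes in M[Y, '-']
Y → ε: PREDICT = { $, '-', 'e' }
  '-' is in predict set, so this production goes in M[Y, '-']

M[Y, '-'] = Y → X e d, Y → ε  (a multiply-defined cell — the grammar is not LL(1))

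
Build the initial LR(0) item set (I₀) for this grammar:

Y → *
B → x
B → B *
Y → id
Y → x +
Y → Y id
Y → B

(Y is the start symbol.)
First, augment the grammar with Y' → Y
I₀ = CLOSURE({ [Y' → . Y] }):
  [Y' → . Y] has the dot before Y: add [Y → . *], [Y → . id], [Y → . x +], [Y → . Y id], [Y → . B]
  [Y → . B] has the dot before B: add [B → . x], [B → . B *]
No further items can be added.

I₀ = { [B → . B *], [B → . x], [Y → . *], [Y → . B], [Y → . Y id], [Y → . id], [Y → . x +], [Y' → . Y] }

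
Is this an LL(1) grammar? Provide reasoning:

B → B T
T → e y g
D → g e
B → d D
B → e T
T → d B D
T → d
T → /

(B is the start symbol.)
No. Predict set conflict for B: { 'd' }

A grammar is LL(1) if for each non-terminal N with multiple productions, the predict sets of those productions are pairwise disjoint, where PREDICT(N → α) = (FIRST(α) \ {ε}) ∪ (FOLLOW(N) if α ⇒* ε).

Relevant sets:
  FIRST(B) = { 'd', 'e' }

For B:
  PREDICT(B → B T) = { 'd', 'e' }
  PREDICT(B → d D) = { 'd' }
  PREDICT(B → e T) = { 'e' }
For T:
  PREDICT(T → e y g) = { 'e' }
  PREDICT(T → d B D) = { 'd' }
  PREDICT(T → d) = { 'd' }
  PREDICT(T → '/') = { '/' }
D has a single production, so nothing to check there.

Conflict found: Predict set conflict for B: { 'd' }
The grammar is NOT LL(1).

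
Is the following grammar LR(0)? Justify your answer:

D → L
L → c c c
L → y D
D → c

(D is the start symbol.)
No. Shift-reduce conflict between [D → c .] and [L → c . c c]

Augment with D' → D and build the canonical LR(0) collection (I0 = CLOSURE({[D' → . D]}), then GOTO on every symbol after a dot until no new states appear). It has 8 states:
  I0: { [D → . L], [D → . c], [D' → . D], [L → . c c c], [L → . y D] }  — shift
  I1: { [D' → D .] }  — accept
  I2: { [D → L .] }  — reduce
  I3: { [D → c .], [L → c . c c] }  — shift, reduce
  I4: { [D → . L], [D → . c], [L → . c c c], [L → . y D], [L → y . D] }  — shift
  I5: { [L → y D .] }  — reduce
  I6: { [L → c c . c] }  — shift
  I7: { [L → c c c .] }  — reduce

Conflict in state I3:
  Shift-reduce conflict between [D → c .] and [L → c . c c]
So the grammar is NOT LR(0).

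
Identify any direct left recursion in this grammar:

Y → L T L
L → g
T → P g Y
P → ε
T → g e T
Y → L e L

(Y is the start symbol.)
No direct left recursion

Direct left recursion occurs when N → N α for some non-terminal N (the right-hand side begins with the left-hand side itself).

Y → L T L: starts with L
L → g: starts with g
T → P g Y: starts with P
P → ε: starts with ε
T → g e T: starts with g
Y → L e L: starts with L

No direct left recursion found.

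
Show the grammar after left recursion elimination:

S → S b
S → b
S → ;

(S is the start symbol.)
S is directly left-recursive. The standard transformation for
  A → A α₁ | ... | A α_m | β₁ | ... | β_n
is
  A  → β₁ A' | ... | β_n A'
  A' → α₁ A' | ... | α_m A' | ε

S → b becomes S → b S'
S → ; becomes S → ; S'
S → S b becomes S' → b S'
Add S' → ε

Resulting grammar:
S → b S'
S → ; S'
S' → b S'
S' → ε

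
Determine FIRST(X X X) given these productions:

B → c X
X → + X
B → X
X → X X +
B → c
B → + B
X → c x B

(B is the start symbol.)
FIRST sets of the non-terminals involved (from the grammar, by fixed-point iteration):
  FIRST(X) = { '+', 'c' }

To compute FIRST(X X X), process the symbols left to right:
Symbol X is a non-terminal. Add FIRST(X) \ {ε} = { '+', 'c' }
X is not nullable (ε ∉ FIRST(X)), so stop here.
FIRST(X X X) = { '+', 'c' }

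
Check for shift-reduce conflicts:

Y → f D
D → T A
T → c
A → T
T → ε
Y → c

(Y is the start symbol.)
A shift-reduce conflict occurs when an LR(0) state has both:
  - a complete (reduce) item [A → α .] (dot at the end), and
  - a shift item [B → β . c γ] (dot before a terminal).

Augment with Y' → Y and build the canonical LR(0) collection (I0 = CLOSURE({[Y' → . Y]}), then GOTO on every symbol after a dot until no new states appear). It has 9 states:
  I0: { [Y → . c], [Y → . f D], [Y' → . Y] }  — shift
  I1: { [Y' → Y .] }  — accept
  I2: { [Y → c .] }  — reduce
  I3: { [D → . T A], [T → . c], [T → .], [Y → f . D] }  — shift, reduce
  I4: { [Y → f D .] }  — reduce
  I5: { [A → . T], [D → T . A], [T → . c], [T → .] }  — shift, reduce
  I6: { [T → c .] }  — reduce
  I7: { [D → T A .] }  — reduce
  I8: { [A → T .] }  — reduce

I3 contains reduce item [T → .] and shift item [T → . c] — shift-reduce conflict.
I5 contains reduce item [T → .] and shift item [T → . c] — shift-reduce conflict.

Answer: Yes — I3: [T → .] vs [T → . c]; I5: [T → .] vs [T → . c]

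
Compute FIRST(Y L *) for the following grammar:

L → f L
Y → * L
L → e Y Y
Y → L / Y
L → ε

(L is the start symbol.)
FIRST sets of the non-terminals involved (from the grammar, by fixed-point iteration):
  FIRST(Y) = { '*', '/', 'e', 'f' }

To compute FIRST(Y L *), process the symbols left to right:
Symbol Y is a non-terminal. Add FIRST(Y) \ {ε} = { '*', '/', 'e', 'f' }
Y is not nullable (ε ∉ FIRST(Y)), so stop here.
FIRST(Y L *) = { '*', '/', 'e', 'f' }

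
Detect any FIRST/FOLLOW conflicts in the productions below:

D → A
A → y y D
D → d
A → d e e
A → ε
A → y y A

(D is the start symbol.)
No FIRST/FOLLOW conflicts.

A FIRST/FOLLOW conflict occurs when a non-terminal N has a nullable alternative N → β (β ⇒* ε) and another alternative N → α with FIRST(α) ∩ FOLLOW(N) ≠ ∅: on such a lookahead the parser cannot decide between expanding α and letting N vanish via β.

Nullable non-terminals: A, D.
FIRST sets used below: FIRST(A) = { 'd', 'y', ε }

A: nullable alternative(s) A → ε; FOLLOW(A) = { $ }
  A → y y D: FIRST \ {ε} = { 'y' } — disjoint from FOLLOW(A)
  A → d e e: FIRST \ {ε} = { 'd' } — disjoint from FOLLOW(A)
  A → ε: FIRST \ {ε} = { } — this is the only nullable alternative, skip
  A → y y A: FIRST \ {ε} = { 'y' } — disjoint from FOLLOW(A)

D: nullable alternative(s) D → A; FOLLOW(D) = { $ }
  D → A: FIRST \ {ε} = { 'd', 'y' } — this is the only nullable alternative, skip
  D → d: FIRST \ {ε} = { 'd' } — disjoint from FOLLOW(D)

No FIRST/FOLLOW conflicts found.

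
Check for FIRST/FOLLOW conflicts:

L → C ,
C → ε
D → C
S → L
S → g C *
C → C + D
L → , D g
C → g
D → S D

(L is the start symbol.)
Yes. C → C '+' D with FOLLOW(C) on { '+', 'g' }; C → g with FOLLOW(C) on { 'g' }; D → S D with FOLLOW(D) on { '+', ',', 'g' }

Nullable non-terminals: C, D.
FIRST sets used below: FIRST(C) = { '+', 'g', ε }, FIRST(S) = { '+', ',', 'g' }

C: nullable alternative(s) C → ε; FOLLOW(C) = { '*', '+', ',', 'g' }
  C → ε: FIRST \ {ε} = { } — this is the only nullable alternative, skip
  C → C + D: FIRST \ {ε} = { '+', 'g' } — overlaps FOLLOW(C) on { '+', 'g' }: CONFLICT
  C → g: FIRST \ {ε} = { 'g' } — overlaps FOLLOW(C) on { 'g' }: CONFLICT

D: nullable alternative(s) D → C; FOLLOW(D) = { '*', '+', ',', 'g' }
  D → C: FIRST \ {ε} = { '+', 'g' } — this is the only nullable alternative, skip
  D → S D: FIRST \ {ε} = { '+', ',', 'g' } — overlaps FOLLOW(D) on { '+', ',', 'g' }: CONFLICT

L, S have no nullable alternative, so no FIRST/FOLLOW check is needed there.

So the grammar has 3 FIRST/FOLLOW conflicts (marked CONFLICT above).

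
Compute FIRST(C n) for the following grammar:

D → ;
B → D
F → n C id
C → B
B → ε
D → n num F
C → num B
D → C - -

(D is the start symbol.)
FIRST sets of the non-terminals involved (from the grammar, by fixed-point iteration):
  FIRST(C) = { '-', ';', 'n', 'num', ε }

To compute FIRST(C n), process the symbols left to right:
Symbol C is a non-terminal. Add FIRST(C) \ {ε} = { '-', ';', 'n', 'num' }
C is nullable (ε ∈ FIRST(C)), continue to the next symbol.
Symbol n is a terminal. Add 'n' and stop.
FIRST(C n) = { '-', ';', 'n', 'num' }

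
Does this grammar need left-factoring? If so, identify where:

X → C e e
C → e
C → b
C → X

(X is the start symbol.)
Left-factoring is needed when two productions for the same non-terminal
share a common prefix on the right-hand side.

Productions for C:
  C → e
  C → b
  C → X

No common prefixes found.

Answer: No, left-factoring is not needed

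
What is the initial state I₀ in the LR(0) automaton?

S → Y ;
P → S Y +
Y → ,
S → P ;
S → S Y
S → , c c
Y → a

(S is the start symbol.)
First, augment the grammar with S' → S
I₀ = CLOSURE({ [S' → . S] }):
  [S' → . S] has the dot before S: add [S → . Y ;], [S → . P ;], [S → . S Y], [S → . , c c]
  [S → . Y ;] has the dot before Y: add [Y → . ,], [Y → . a]
  [S → . P ;] has the dot before P: add [P → . S Y +]
No further items can be added.

I₀ = { [P → . S Y +], [S → . , c c], [S → . P ;], [S → . S Y], [S → . Y ;], [S' → . S], [Y → . ,], [Y → . a] }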